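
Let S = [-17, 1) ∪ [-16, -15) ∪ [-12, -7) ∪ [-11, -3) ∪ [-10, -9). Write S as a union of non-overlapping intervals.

[-16, -15) overlaps/touches [-17, 1) → extend to [-17, 1).
[-12, -7) overlaps/touches [-17, 1) → extend to [-17, 1).
[-11, -3) overlaps/touches [-17, 1) → extend to [-17, 1).
[-10, -9) overlaps/touches [-17, 1) → extend to [-17, 1).

[-17, 1)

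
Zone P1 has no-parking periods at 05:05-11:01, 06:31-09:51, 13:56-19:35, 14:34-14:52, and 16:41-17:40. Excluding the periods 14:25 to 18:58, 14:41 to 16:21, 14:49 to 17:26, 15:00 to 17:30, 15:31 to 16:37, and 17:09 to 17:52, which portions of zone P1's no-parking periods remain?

05:05–11:01, 13:56–14:25, 18:58–19:35

Merge the first list: 05:05–11:01, 13:56–19:35.
Merge the second list: 14:25–18:58.
05:05–11:01: nothing removed.
13:56–19:35 \ B = 13:56–14:25, 18:58–19:35.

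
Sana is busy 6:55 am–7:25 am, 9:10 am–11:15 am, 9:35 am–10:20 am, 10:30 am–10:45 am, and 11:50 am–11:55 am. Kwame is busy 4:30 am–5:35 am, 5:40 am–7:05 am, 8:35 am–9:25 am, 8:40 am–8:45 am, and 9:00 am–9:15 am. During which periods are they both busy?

6:55 am–7:05 am, 9:10 am–9:25 am

A, merged: 6:55 am–7:25 am, 9:10 am–11:15 am, 11:50 am–11:55 am.
B, merged: 4:30 am–5:35 am, 5:40 am–7:05 am, 8:35 am–9:25 am.
6:55 am–7:25 am overlaps B on 6:55 am–7:05 am.
9:10 am–11:15 am overlaps B on 9:10 am–9:25 am.
11:50 am–11:55 am falls entirely outside B.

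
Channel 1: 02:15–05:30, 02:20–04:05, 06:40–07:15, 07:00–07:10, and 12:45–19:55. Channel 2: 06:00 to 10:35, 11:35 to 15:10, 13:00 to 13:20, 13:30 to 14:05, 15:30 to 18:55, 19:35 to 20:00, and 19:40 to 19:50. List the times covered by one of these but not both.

A, merged: 02:15–05:30, 06:40–07:15, 12:45–19:55.
B, merged: 06:00–10:35, 11:35–15:10, 15:30–18:55, 19:35–20:00.
Only in the first: 02:15–05:30, 15:10–15:30, 18:55–19:35.
Only in the second: 06:00–06:40, 07:15–10:35, 11:35–12:45, 19:55–20:00.
Together these are the periods covered by exactly one.

02:15–05:30, 06:00–06:40, 07:15–10:35, 11:35–12:45, 15:10–15:30, 18:55–19:35, 19:55–20:00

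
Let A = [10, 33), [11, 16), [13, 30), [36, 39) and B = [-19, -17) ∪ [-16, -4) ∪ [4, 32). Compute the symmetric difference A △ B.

[-19, -17) ∪ [-16, -4) ∪ [4, 10) ∪ [32, 33) ∪ [36, 39)

First set merges to [10, 33), [36, 39).
A \ B = [32, 33), [36, 39).
B \ A = [-19, -17), [-16, -4), [4, 10).
Union of the two gives the symmetric difference.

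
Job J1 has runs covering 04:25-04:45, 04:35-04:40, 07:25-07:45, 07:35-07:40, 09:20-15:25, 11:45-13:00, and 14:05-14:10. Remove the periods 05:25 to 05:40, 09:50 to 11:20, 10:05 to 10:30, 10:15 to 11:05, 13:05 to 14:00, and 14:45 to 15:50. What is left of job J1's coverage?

04:25–04:45, 07:25–07:45, 09:20–09:50, 11:20–13:05, 14:00–14:45

First set merges to 04:25–04:45, 07:25–07:45, 09:20–15:25.
Second set merges to 05:25–05:40, 09:50–11:20, 13:05–14:00, 14:45–15:50.
04:25–04:45: nothing removed.
07:25–07:45: nothing removed.
09:20–15:25 \ B = 09:20–09:50, 11:20–13:05, 14:00–14:45.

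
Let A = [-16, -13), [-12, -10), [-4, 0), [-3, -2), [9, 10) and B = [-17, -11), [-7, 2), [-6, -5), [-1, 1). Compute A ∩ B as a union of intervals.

[-16, -13) ∪ [-12, -11) ∪ [-4, 0)

Merge the first list: [-16, -13), [-12, -10), [-4, 0), [9, 10).
Merge the second list: [-17, -11), [-7, 2).
[-16, -13) overlaps B on [-16, -13).
[-12, -10) overlaps B on [-12, -11).
[-4, 0) overlaps B on [-4, 0).
[9, 10) falls entirely outside B.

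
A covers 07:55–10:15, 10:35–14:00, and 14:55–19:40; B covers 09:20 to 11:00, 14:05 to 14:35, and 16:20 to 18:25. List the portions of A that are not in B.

07:55–10:15 \ B = 07:55–09:20.
10:35–14:00 \ B = 11:00–14:00.
14:55–19:40 \ B = 14:55–16:20, 18:25–19:40.

07:55–09:20, 11:00–14:00, 14:55–16:20, 18:25–19:40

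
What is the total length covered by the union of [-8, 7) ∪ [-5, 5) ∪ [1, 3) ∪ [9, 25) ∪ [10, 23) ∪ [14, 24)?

31

Merged: [-8, 7), [9, 25).
Lengths: 15 + 16 = 31.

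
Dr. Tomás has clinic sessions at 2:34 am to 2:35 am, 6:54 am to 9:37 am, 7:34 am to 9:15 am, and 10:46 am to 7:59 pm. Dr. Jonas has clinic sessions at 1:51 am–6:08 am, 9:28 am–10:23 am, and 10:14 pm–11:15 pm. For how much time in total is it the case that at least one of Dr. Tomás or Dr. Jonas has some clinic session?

A, merged: 2:34 am–2:35 am, 6:54 am–9:37 am, 10:46 am–7:59 pm.
A ∪ B = 1:51 am–6:08 am, 6:54 am–10:23 am, 10:46 am–7:59 pm, 10:14 pm–11:15 pm.
Total: 4 h 17 min + 3 h 29 min + 9 h 13 min + 1 h 1 min = 18 h.

18 h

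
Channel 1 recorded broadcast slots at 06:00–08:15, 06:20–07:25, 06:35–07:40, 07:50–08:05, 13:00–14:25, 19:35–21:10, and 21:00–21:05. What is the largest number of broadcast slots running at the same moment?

3

Walk the sorted start/end points keeping a running depth.
The depth first hits 3 at 06:35.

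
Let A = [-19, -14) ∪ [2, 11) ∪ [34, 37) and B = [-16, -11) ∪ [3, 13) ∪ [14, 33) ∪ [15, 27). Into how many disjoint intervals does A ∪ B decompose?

4

Second set merges to [-16, -11), [3, 13), [14, 33).
A ∪ B = [-19, -11), [2, 13), [14, 33), [34, 37).
That is 4 disjoint pieces.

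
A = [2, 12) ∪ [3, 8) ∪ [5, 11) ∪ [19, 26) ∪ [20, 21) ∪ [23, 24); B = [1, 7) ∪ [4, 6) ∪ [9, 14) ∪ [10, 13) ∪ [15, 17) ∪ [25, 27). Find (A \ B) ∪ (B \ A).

[1, 2) ∪ [7, 9) ∪ [12, 14) ∪ [15, 17) ∪ [19, 25) ∪ [26, 27)

Merge the first list: [2, 12), [19, 26).
Merge the second list: [1, 7), [9, 14), [15, 17), [25, 27).
A \ B = [7, 9), [19, 25).
B \ A = [1, 2), [12, 14), [15, 17), [26, 27).
Union of the two gives the symmetric difference.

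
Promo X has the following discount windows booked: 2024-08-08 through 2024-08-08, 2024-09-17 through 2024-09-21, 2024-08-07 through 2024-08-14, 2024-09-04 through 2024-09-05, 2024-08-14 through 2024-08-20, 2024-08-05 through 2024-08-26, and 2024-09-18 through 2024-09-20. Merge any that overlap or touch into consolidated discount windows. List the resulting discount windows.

Sort by start: 2024-08-05 through 2024-08-26, 2024-08-07 through 2024-08-14, 2024-08-08 through 2024-08-08, 2024-08-14 through 2024-08-20, 2024-09-04 through 2024-09-05, 2024-09-17 through 2024-09-21, 2024-09-18 through 2024-09-20.
2024-08-07 through 2024-08-14 overlaps/touches 2024-08-05 through 2024-08-26 → extend to 2024-08-05 through 2024-08-26.
2024-08-08 through 2024-08-08 overlaps/touches 2024-08-05 through 2024-08-26 → extend to 2024-08-05 through 2024-08-26.
2024-08-14 through 2024-08-20 overlaps/touches 2024-08-05 through 2024-08-26 → extend to 2024-08-05 through 2024-08-26.
2024-09-04 through 2024-09-05 is disjoint → start new block.
2024-09-17 through 2024-09-21 is disjoint → start new block.
2024-09-18 through 2024-09-20 overlaps/touches 2024-09-17 through 2024-09-21 → extend to 2024-09-17 through 2024-09-21.

2024-08-05 through 2024-08-26, 2024-09-04 through 2024-09-05, 2024-09-17 through 2024-09-21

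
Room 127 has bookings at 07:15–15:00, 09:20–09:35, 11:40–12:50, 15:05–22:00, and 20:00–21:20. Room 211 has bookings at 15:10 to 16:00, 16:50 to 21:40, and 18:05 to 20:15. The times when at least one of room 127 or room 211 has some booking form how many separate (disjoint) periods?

2

A, merged: 07:15-15:00, 15:05-22:00.
B, merged: 15:10-16:00, 16:50-21:40.
A ∪ B = 07:15-15:00, 15:05-22:00.
That is 2 disjoint pieces.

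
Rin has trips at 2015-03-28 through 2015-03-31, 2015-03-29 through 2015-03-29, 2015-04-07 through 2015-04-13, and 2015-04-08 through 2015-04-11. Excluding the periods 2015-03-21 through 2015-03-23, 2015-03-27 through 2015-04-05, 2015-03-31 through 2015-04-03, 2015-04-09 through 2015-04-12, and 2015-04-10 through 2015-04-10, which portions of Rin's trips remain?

A, merged: 2015-03-28 through 2015-03-31, 2015-04-07 through 2015-04-13.
B, merged: 2015-03-21 through 2015-03-23, 2015-03-27 through 2015-04-05, 2015-04-09 through 2015-04-12.
2015-03-28 through 2015-03-31: fully covered by B → removed.
2015-04-07 through 2015-04-13 minus B → 2015-04-07 through 2015-04-08, 2015-04-13 through 2015-04-13.

2015-04-07 through 2015-04-08, 2015-04-13 through 2015-04-13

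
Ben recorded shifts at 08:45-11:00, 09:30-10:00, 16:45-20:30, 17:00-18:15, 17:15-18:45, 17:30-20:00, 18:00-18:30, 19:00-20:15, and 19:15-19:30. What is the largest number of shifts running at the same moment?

5

Sweep endpoints in order; track running count of active intervals.
Peak of 5 reached at 18:00.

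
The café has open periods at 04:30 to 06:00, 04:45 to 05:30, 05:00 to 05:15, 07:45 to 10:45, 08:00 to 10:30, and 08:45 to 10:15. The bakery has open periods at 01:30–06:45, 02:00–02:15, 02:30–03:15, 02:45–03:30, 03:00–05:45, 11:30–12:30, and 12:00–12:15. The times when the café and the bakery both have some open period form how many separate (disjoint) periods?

1

Merge the first list: 04:30–06:00, 07:45–10:45.
Merge the second list: 01:30–06:45, 11:30–12:30.
A ∩ B = 04:30–06:00.
That is 1 disjoint piece.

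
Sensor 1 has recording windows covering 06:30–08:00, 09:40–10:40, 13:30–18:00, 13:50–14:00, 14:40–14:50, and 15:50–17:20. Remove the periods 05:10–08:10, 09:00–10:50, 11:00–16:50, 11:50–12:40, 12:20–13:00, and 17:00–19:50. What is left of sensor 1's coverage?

16:50–17:00

A, merged: 06:30–08:00, 09:40–10:40, 13:30–18:00.
B, merged: 05:10–08:10, 09:00–10:50, 11:00–16:50, 17:00–19:50.
06:30–08:00 lies entirely inside B → drops out.
09:40–10:40 lies entirely inside B → drops out.
13:30–18:00 with B removed leaves 16:50–17:00.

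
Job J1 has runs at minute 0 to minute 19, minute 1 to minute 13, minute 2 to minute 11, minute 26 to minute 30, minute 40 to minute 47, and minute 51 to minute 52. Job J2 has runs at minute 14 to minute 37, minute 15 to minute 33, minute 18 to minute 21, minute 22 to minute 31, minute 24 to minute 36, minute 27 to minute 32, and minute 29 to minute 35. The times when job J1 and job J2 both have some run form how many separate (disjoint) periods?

2

First set merges to minute 0 to minute 19, minute 26 to minute 30, minute 40 to minute 47, minute 51 to minute 52.
Second set merges to minute 14 to minute 37.
A ∩ B = minute 14 to minute 19, minute 26 to minute 30.
That is 2 disjoint pieces.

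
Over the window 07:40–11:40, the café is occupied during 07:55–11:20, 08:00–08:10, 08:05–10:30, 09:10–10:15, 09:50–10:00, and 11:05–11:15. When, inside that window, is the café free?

07:40-07:55, 11:20-11:40

Covered (merged): 07:55-11:20.
Gaps within 07:40-11:40: 07:40-07:55, 11:20-11:40.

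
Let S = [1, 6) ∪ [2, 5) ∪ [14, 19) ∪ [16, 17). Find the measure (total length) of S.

Merged: [1, 6), [14, 19).
Lengths: 5 + 5 = 10.

10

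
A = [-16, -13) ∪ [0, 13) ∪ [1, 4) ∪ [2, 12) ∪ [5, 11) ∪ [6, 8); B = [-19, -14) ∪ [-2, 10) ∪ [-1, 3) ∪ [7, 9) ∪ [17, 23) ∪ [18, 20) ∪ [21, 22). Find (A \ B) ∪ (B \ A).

A, merged: [-16, -13), [0, 13).
B, merged: [-19, -14), [-2, 10), [17, 23).
A but not B: [-14, -13), [10, 13).
B but not A: [-19, -16), [-2, 0), [17, 23).
Combining gives A △ B.

[-19, -16) ∪ [-14, -13) ∪ [-2, 0) ∪ [10, 13) ∪ [17, 23)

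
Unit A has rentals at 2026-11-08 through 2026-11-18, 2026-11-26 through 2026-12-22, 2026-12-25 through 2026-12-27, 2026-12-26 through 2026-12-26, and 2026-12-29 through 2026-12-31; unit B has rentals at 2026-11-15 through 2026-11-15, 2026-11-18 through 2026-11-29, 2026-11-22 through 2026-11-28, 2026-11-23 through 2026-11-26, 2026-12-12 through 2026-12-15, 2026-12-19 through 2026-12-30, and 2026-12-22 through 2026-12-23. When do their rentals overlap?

Merge the first list: 2026-11-08 through 2026-11-18, 2026-11-26 through 2026-12-22, 2026-12-25 through 2026-12-27, 2026-12-29 through 2026-12-31.
Merge the second list: 2026-11-15 through 2026-11-15, 2026-11-18 through 2026-11-29, 2026-12-12 through 2026-12-15, 2026-12-19 through 2026-12-30.
2026-11-08 through 2026-11-18 meets the second set on 2026-11-15 through 2026-11-15, 2026-11-18 through 2026-11-18.
2026-11-26 through 2026-12-22 meets the second set on 2026-11-26 through 2026-11-29, 2026-12-12 through 2026-12-15, 2026-12-19 through 2026-12-22.
2026-12-25 through 2026-12-27 meets the second set on 2026-12-25 through 2026-12-27.
2026-12-29 through 2026-12-31 meets the second set on 2026-12-29 through 2026-12-30.

2026-11-15 through 2026-11-15, 2026-11-18 through 2026-11-18, 2026-11-26 through 2026-11-29, 2026-12-12 through 2026-12-15, 2026-12-19 through 2026-12-22, 2026-12-25 through 2026-12-27, 2026-12-29 through 2026-12-30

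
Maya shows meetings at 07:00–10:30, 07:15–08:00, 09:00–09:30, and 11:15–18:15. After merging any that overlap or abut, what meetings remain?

07:15–08:00 overlaps/touches 07:00–10:30 → extend to 07:00–10:30.
09:00–09:30 overlaps/touches 07:00–10:30 → extend to 07:00–10:30.
11:15–18:15 is disjoint → start new block.

07:00–10:30, 11:15–18:15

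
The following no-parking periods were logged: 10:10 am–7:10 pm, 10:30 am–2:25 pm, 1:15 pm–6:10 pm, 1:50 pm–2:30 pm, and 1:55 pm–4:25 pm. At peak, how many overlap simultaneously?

Walk the sorted start/end points keeping a running depth.
The depth first hits 5 at 1:55 pm.

5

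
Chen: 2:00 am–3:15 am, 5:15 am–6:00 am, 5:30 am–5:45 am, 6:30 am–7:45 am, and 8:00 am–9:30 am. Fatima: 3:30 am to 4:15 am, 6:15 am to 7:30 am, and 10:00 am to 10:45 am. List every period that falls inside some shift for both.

6:30 am–7:30 am

A, merged: 2:00 am–3:15 am, 5:15 am–6:00 am, 6:30 am–7:45 am, 8:00 am–9:30 am.
2:00 am–3:15 am: no overlap with the second set.
5:15 am–6:00 am: no overlap with the second set.
6:30 am–7:45 am meets the second set on 6:30 am–7:30 am.
8:00 am–9:30 am: no overlap with the second set.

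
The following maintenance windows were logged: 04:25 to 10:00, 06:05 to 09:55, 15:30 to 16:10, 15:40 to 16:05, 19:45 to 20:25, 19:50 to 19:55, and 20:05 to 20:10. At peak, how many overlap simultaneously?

Walk the sorted start/end points keeping a running depth.
The depth first hits 2 at 06:05.

2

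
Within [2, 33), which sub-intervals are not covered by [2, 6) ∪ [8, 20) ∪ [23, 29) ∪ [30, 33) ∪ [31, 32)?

The merged coverage is [2, 6), [8, 20), [23, 29), [30, 33).
Gaps within [2, 33): [6, 8), [20, 23), [29, 30).

[6, 8) ∪ [20, 23) ∪ [29, 30)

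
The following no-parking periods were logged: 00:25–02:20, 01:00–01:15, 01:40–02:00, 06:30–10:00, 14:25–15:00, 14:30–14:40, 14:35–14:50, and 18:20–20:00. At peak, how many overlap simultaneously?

3

Sweep endpoints in order; track running count of active intervals.
Peak of 3 reached at 14:35.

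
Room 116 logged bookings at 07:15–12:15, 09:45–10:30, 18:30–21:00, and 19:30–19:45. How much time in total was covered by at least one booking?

7 h 30 min

Merged: 07:15-12:15, 18:30-21:00.
Lengths: 5 h + 2 h 30 min = 7 h 30 min.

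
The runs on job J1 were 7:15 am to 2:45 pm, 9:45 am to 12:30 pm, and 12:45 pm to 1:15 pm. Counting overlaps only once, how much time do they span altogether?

Merged: 7:15 am–2:45 pm.
Length: 7 h 30 min.

7 h 30 min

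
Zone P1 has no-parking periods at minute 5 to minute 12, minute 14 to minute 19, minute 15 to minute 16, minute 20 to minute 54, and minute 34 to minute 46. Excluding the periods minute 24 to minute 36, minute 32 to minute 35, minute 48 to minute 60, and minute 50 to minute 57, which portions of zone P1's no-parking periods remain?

Merge the first list: minute 5 to minute 12, minute 14 to minute 19, minute 20 to minute 54.
Merge the second list: minute 24 to minute 36, minute 48 to minute 60.
minute 5 to minute 12 is untouched.
minute 14 to minute 19 is untouched.
minute 20 to minute 54 with B removed leaves minute 20 to minute 24, minute 36 to minute 48.

minute 5 to minute 12, minute 14 to minute 19, minute 20 to minute 24, minute 36 to minute 48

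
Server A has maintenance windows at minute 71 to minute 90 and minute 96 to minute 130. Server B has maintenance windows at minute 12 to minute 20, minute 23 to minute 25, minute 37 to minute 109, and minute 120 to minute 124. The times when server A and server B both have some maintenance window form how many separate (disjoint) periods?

A ∩ B = minute 71 to minute 90, minute 96 to minute 109, minute 120 to minute 124.
That is 3 disjoint pieces.

3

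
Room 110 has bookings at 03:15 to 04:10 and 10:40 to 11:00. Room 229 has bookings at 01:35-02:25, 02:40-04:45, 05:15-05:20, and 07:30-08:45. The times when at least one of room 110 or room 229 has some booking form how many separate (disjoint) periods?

5

A ∪ B = 01:35-02:25, 02:40-04:45, 05:15-05:20, 07:30-08:45, 10:40-11:00.
That is 5 disjoint pieces.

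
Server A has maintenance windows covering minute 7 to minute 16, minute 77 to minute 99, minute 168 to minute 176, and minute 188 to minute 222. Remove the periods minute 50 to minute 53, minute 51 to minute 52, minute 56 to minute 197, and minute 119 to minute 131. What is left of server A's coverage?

minute 7 to minute 16, minute 197 to minute 222

Merge the second list: minute 50 to minute 53, minute 56 to minute 197.
minute 7 to minute 16 is untouched.
minute 77 to minute 99 lies entirely inside B → drops out.
minute 168 to minute 176 lies entirely inside B → drops out.
minute 188 to minute 222 with B removed leaves minute 197 to minute 222.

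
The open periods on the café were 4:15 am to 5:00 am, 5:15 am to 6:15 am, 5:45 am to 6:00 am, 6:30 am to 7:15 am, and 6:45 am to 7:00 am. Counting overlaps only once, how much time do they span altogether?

2 h 30 min

Merged: 4:15 am-5:00 am, 5:15 am-6:15 am, 6:30 am-7:15 am.
Lengths: 45 min + 1 h + 45 min = 2 h 30 min.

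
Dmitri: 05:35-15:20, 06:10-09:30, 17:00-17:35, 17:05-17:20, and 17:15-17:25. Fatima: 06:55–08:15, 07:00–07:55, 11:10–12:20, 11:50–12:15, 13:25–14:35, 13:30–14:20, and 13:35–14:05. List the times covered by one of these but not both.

05:35–06:55, 08:15–11:10, 12:20–13:25, 14:35–15:20, 17:00–17:35

A, merged: 05:35–15:20, 17:00–17:35.
B, merged: 06:55–08:15, 11:10–12:20, 13:25–14:35.
Only in the first: 05:35–06:55, 08:15–11:10, 12:20–13:25, 14:35–15:20, 17:00–17:35.
Only in the second: none.
Together these are the periods covered by exactly one.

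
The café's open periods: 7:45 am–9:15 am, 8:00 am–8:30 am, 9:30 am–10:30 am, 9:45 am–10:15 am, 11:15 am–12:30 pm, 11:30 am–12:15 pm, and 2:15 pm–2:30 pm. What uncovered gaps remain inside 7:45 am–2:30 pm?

9:15 am-9:30 am, 10:30 am-11:15 am, 12:30 pm-2:15 pm

Covered (merged): 7:45 am-9:15 am, 9:30 am-10:30 am, 11:15 am-12:30 pm, 2:15 pm-2:30 pm.
Uncovered inside 7:45 am-2:30 pm: 9:15 am-9:30 am, 10:30 am-11:15 am, 12:30 pm-2:15 pm.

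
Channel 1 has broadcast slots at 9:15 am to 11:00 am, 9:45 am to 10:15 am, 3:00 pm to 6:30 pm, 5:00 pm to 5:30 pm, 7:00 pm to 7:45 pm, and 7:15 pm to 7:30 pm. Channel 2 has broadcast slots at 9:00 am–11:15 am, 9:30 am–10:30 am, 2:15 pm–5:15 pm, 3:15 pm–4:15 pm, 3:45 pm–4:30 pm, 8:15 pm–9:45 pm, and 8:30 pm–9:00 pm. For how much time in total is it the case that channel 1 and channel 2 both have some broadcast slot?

4 h

First set merges to 9:15 am–11:00 am, 3:00 pm–6:30 pm, 7:00 pm–7:45 pm.
Second set merges to 9:00 am–11:15 am, 2:15 pm–5:15 pm, 8:15 pm–9:45 pm.
A ∩ B = 9:15 am–11:00 am, 3:00 pm–5:15 pm.
Total: 1 h 45 min + 2 h 15 min = 4 h.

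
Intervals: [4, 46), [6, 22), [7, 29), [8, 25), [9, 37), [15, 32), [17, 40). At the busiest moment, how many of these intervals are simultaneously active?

7

At 17, 7 of the intervals are simultaneously active.
No point has more.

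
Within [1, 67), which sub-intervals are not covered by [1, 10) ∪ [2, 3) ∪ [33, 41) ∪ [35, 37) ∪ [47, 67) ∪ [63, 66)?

[10, 33) ∪ [41, 47)

After merging, the occupied span is [1, 10), [33, 41), [47, 67).
Gaps within [1, 67): [10, 33), [41, 47).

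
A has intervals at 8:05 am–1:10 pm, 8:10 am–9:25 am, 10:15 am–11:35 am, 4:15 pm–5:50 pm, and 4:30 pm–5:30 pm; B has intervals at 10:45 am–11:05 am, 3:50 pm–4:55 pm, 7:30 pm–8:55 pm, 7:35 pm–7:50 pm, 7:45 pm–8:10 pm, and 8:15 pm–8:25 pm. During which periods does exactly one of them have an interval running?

Merge the first list: 8:05 am–1:10 pm, 4:15 pm–5:50 pm.
Merge the second list: 10:45 am–11:05 am, 3:50 pm–4:55 pm, 7:30 pm–8:55 pm.
A \ B = 8:05 am–10:45 am, 11:05 am–1:10 pm, 4:55 pm–5:50 pm.
B \ A = 3:50 pm–4:15 pm, 7:30 pm–8:55 pm.
Union of the two gives the symmetric difference.

8:05 am–10:45 am, 11:05 am–1:10 pm, 3:50 pm–4:15 pm, 4:55 pm–5:50 pm, 7:30 pm–8:55 pm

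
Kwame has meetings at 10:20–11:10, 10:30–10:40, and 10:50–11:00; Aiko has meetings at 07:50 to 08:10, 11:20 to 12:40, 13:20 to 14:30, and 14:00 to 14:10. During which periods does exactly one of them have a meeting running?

07:50–08:10, 10:20–11:10, 11:20–12:40, 13:20–14:30

Merge the first list: 10:20–11:10.
Merge the second list: 07:50–08:10, 11:20–12:40, 13:20–14:30.
A but not B: 10:20–11:10.
B but not A: 07:50–08:10, 11:20–12:40, 13:20–14:30.
Combining gives A △ B.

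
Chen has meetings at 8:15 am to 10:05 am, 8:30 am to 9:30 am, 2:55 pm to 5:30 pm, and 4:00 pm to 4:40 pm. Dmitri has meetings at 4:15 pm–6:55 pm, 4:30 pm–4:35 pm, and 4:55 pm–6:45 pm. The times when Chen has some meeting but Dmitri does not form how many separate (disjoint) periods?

First set merges to 8:15 am–10:05 am, 2:55 pm–5:30 pm.
Second set merges to 4:15 pm–6:55 pm.
A \ B = 8:15 am–10:05 am, 2:55 pm–4:15 pm.
That is 2 disjoint pieces.

2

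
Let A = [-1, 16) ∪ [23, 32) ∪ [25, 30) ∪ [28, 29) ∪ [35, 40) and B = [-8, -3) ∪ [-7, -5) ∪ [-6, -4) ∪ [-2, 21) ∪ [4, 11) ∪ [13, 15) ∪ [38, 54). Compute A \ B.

[23, 32) ∪ [35, 38)

First set merges to [-1, 16), [23, 32), [35, 40).
Second set merges to [-8, -3), [-2, 21), [38, 54).
[-1, 16): entirely removed.
[23, 32): nothing removed.
[35, 40) \ B = [35, 38).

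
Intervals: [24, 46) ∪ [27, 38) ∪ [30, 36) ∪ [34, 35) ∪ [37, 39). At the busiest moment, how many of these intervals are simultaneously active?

Sweep endpoints in order; track running count of active intervals.
Peak of 4 reached at 34.

4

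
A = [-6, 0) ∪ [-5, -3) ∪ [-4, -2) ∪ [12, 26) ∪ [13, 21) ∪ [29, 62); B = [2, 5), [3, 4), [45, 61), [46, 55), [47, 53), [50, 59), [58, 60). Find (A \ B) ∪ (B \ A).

[-6, 0) ∪ [2, 5) ∪ [12, 26) ∪ [29, 45) ∪ [61, 62)

A, merged: [-6, 0), [12, 26), [29, 62).
B, merged: [2, 5), [45, 61).
A \ B = [-6, 0), [12, 26), [29, 45), [61, 62).
B \ A = [2, 5).
Union of the two gives the symmetric difference.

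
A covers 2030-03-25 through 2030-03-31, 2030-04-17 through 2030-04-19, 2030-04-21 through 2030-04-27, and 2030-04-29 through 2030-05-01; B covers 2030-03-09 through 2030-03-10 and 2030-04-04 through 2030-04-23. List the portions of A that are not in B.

2030-03-25 through 2030-03-31: no B overlap → unchanged.
2030-04-17 through 2030-04-19: fully covered by B → removed.
2030-04-21 through 2030-04-27 minus B → 2030-04-24 through 2030-04-27.
2030-04-29 through 2030-05-01: no B overlap → unchanged.

2030-03-25 through 2030-03-31, 2030-04-24 through 2030-04-27, 2030-04-29 through 2030-05-01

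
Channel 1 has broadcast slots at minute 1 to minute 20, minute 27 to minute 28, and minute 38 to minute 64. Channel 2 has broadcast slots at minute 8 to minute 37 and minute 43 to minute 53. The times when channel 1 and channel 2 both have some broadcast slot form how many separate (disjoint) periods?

A ∩ B = minute 8 to minute 20, minute 27 to minute 28, minute 43 to minute 53.
That is 3 disjoint pieces.

3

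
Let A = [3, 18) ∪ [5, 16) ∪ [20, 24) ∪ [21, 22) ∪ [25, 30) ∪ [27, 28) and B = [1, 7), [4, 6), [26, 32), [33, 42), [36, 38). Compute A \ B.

A, merged: [3, 18), [20, 24), [25, 30).
B, merged: [1, 7), [26, 32), [33, 42).
[3, 18) minus B → [7, 18).
[20, 24): no B overlap → unchanged.
[25, 30) minus B → [25, 26).

[7, 18) ∪ [20, 24) ∪ [25, 26)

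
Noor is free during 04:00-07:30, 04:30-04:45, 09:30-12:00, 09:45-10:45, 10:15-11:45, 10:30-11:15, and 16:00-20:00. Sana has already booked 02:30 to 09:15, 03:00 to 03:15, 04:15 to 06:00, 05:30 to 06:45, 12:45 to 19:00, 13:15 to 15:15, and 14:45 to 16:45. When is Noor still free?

09:30–12:00, 19:00–20:00

First set merges to 04:00–07:30, 09:30–12:00, 16:00–20:00.
Second set merges to 02:30–09:15, 12:45–19:00.
04:00–07:30 lies entirely inside B → drops out.
09:30–12:00 is untouched.
16:00–20:00 with B removed leaves 19:00–20:00.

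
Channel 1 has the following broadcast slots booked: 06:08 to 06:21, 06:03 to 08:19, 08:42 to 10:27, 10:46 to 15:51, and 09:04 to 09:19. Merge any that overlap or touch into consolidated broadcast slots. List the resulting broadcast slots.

Sort by start: 06:03–08:19, 06:08–06:21, 08:42–10:27, 09:04–09:19, 10:46–15:51.
06:08–06:21 overlaps/touches 06:03–08:19 → extend to 06:03–08:19.
08:42–10:27 is disjoint → start new block.
09:04–09:19 overlaps/touches 08:42–10:27 → extend to 08:42–10:27.
10:46–15:51 is disjoint → start new block.

06:03–08:19, 08:42–10:27, 10:46–15:51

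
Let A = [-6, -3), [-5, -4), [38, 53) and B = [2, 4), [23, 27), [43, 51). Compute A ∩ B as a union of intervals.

[43, 51)

Merge the first list: [-6, -3), [38, 53).
[-6, -3) falls entirely outside B.
[38, 53) overlaps B on [43, 51).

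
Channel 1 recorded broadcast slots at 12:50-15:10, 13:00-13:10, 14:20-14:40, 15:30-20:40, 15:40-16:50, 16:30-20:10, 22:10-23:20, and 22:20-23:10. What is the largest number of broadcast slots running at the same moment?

3

Walk the sorted start/end points keeping a running depth.
The depth first hits 3 at 16:30.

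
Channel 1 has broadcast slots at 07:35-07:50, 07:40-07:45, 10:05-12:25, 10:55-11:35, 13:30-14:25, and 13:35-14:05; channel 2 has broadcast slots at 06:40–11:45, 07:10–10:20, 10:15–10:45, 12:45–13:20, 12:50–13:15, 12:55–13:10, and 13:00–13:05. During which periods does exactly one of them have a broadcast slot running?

A, merged: 07:35–07:50, 10:05–12:25, 13:30–14:25.
B, merged: 06:40–11:45, 12:45–13:20.
A \ B = 11:45–12:25, 13:30–14:25.
B \ A = 06:40–07:35, 07:50–10:05, 12:45–13:20.
Union of the two gives the symmetric difference.

06:40–07:35, 07:50–10:05, 11:45–12:25, 12:45–13:20, 13:30–14:25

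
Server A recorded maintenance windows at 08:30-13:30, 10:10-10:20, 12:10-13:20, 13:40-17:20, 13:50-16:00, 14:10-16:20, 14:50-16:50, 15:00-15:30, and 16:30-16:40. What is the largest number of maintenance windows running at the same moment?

Sweep endpoints in order; track running count of active intervals.
Peak of 5 reached at 15:00.

5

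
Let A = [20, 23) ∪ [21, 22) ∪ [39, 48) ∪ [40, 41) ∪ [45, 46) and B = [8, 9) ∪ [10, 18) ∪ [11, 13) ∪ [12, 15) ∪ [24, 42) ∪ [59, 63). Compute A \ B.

[20, 23) ∪ [42, 48)

Merge the first list: [20, 23), [39, 48).
Merge the second list: [8, 9), [10, 18), [24, 42), [59, 63).
[20, 23): nothing removed.
[39, 48) \ B = [42, 48).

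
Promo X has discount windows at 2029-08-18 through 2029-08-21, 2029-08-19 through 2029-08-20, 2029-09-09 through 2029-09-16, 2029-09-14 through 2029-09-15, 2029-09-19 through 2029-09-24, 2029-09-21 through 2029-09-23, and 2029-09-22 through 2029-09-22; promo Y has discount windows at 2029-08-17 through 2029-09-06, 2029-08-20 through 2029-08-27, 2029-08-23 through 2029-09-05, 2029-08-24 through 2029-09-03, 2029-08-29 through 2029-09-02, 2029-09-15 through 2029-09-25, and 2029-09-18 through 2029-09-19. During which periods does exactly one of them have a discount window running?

A, merged: 2029-08-18 through 2029-08-21, 2029-09-09 through 2029-09-16, 2029-09-19 through 2029-09-24.
B, merged: 2029-08-17 through 2029-09-06, 2029-09-15 through 2029-09-25.
Only in the first: 2029-09-09 through 2029-09-14.
Only in the second: 2029-08-17 through 2029-08-17, 2029-08-22 through 2029-09-06, 2029-09-17 through 2029-09-18, 2029-09-25 through 2029-09-25.
Together these are the periods covered by exactly one.

2029-08-17 through 2029-08-17, 2029-08-22 through 2029-09-06, 2029-09-09 through 2029-09-14, 2029-09-17 through 2029-09-18, 2029-09-25 through 2029-09-25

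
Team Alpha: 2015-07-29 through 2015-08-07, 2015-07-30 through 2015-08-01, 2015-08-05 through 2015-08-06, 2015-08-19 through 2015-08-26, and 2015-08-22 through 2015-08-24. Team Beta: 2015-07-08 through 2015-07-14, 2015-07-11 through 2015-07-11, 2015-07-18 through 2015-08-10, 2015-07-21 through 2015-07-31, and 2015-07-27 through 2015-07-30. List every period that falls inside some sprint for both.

2015-07-29 through 2015-08-07

A, merged: 2015-07-29 through 2015-08-07, 2015-08-19 through 2015-08-26.
B, merged: 2015-07-08 through 2015-07-14, 2015-07-18 through 2015-08-10.
2015-07-29 through 2015-08-07 ∩ B → 2015-07-29 through 2015-08-07.
2015-08-19 through 2015-08-26 meets no B interval.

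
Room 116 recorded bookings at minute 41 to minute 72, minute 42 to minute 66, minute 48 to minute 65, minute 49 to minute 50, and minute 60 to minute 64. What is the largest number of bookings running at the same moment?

Sweep endpoints in order; track running count of active intervals.
Peak of 4 reached at minute 49.

4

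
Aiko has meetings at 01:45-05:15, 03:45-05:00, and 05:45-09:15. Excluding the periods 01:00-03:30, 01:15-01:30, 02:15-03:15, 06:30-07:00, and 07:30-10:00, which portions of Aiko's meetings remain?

03:30–05:15, 05:45–06:30, 07:00–07:30

Merge the first list: 01:45–05:15, 05:45–09:15.
Merge the second list: 01:00–03:30, 06:30–07:00, 07:30–10:00.
01:45–05:15 \ B = 03:30–05:15.
05:45–09:15 \ B = 05:45–06:30, 07:00–07:30.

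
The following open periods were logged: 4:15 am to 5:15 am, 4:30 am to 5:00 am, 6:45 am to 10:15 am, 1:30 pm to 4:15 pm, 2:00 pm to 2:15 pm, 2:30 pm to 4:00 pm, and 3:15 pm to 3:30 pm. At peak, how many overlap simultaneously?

3

Walk the sorted start/end points keeping a running depth.
The depth first hits 3 at 3:15 pm.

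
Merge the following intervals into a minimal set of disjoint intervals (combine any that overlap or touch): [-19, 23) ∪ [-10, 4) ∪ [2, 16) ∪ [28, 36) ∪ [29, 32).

[-10, 4) overlaps/touches [-19, 23) → extend to [-19, 23).
[2, 16) overlaps/touches [-19, 23) → extend to [-19, 23).
[28, 36) is disjoint → start new block.
[29, 32) overlaps/touches [28, 36) → extend to [28, 36).

[-19, 23) ∪ [28, 36)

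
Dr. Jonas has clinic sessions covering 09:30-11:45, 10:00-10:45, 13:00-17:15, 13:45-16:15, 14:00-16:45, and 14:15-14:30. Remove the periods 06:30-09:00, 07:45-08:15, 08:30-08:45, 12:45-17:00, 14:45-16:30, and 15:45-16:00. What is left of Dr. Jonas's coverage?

09:30-11:45, 17:00-17:15

Merge the first list: 09:30-11:45, 13:00-17:15.
Merge the second list: 06:30-09:00, 12:45-17:00.
09:30-11:45: nothing removed.
13:00-17:15 \ B = 17:00-17:15.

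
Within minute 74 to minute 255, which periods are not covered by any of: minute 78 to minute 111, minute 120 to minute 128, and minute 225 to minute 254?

minute 74 to minute 78, minute 111 to minute 120, minute 128 to minute 225, minute 254 to minute 255

The merged coverage is minute 78 to minute 111, minute 120 to minute 128, minute 225 to minute 254.
Uncovered inside minute 74 to minute 255: minute 74 to minute 78, minute 111 to minute 120, minute 128 to minute 225, minute 254 to minute 255.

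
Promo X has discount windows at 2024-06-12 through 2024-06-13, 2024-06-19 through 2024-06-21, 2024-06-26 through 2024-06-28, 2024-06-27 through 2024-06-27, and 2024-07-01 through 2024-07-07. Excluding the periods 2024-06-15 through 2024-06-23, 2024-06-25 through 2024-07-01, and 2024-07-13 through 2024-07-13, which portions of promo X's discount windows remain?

First set merges to 2024-06-12 through 2024-06-13, 2024-06-19 through 2024-06-21, 2024-06-26 through 2024-06-28, 2024-07-01 through 2024-07-07.
2024-06-12 through 2024-06-13 is untouched.
2024-06-19 through 2024-06-21 lies entirely inside B → drops out.
2024-06-26 through 2024-06-28 lies entirely inside B → drops out.
2024-07-01 through 2024-07-07 with B removed leaves 2024-07-02 through 2024-07-07.

2024-06-12 through 2024-06-13, 2024-07-02 through 2024-07-07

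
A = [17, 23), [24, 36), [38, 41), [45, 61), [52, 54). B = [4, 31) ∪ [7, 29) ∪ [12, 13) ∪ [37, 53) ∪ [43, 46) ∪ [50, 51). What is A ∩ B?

[17, 23) ∪ [24, 31) ∪ [38, 41) ∪ [45, 53)

Merge the first list: [17, 23), [24, 36), [38, 41), [45, 61).
Merge the second list: [4, 31), [37, 53).
[17, 23) overlaps B on [17, 23).
[24, 36) overlaps B on [24, 31).
[38, 41) overlaps B on [38, 41).
[45, 61) overlaps B on [45, 53).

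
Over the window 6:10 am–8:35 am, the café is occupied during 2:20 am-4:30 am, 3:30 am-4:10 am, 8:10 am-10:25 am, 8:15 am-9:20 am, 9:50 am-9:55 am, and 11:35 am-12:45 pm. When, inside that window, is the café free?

After merging, the occupied span is 2:20 am–4:30 am, 8:10 am–10:25 am, 11:35 am–12:45 pm.
Gaps within 6:10 am–8:35 am: 6:10 am–8:10 am.

6:10 am–8:10 am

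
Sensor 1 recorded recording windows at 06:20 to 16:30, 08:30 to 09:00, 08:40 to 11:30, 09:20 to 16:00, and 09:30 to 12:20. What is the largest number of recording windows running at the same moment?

Walk the sorted start/end points keeping a running depth.
The depth first hits 4 at 09:30.

4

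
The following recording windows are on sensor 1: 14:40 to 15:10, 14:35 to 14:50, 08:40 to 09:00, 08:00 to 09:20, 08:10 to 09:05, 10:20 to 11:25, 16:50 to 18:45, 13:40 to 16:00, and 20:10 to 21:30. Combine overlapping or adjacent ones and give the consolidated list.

08:00-09:20, 10:20-11:25, 13:40-16:00, 16:50-18:45, 20:10-21:30

Sort by start: 08:00-09:20, 08:10-09:05, 08:40-09:00, 10:20-11:25, 13:40-16:00, 14:35-14:50, 14:40-15:10, 16:50-18:45, 20:10-21:30.
08:10-09:05 overlaps/touches 08:00-09:20 → extend to 08:00-09:20.
08:40-09:00 overlaps/touches 08:00-09:20 → extend to 08:00-09:20.
10:20-11:25 is disjoint → start new block.
13:40-16:00 is disjoint → start new block.
14:35-14:50 overlaps/touches 13:40-16:00 → extend to 13:40-16:00.
14:40-15:10 overlaps/touches 13:40-16:00 → extend to 13:40-16:00.
16:50-18:45 is disjoint → start new block.
20:10-21:30 is disjoint → start new block.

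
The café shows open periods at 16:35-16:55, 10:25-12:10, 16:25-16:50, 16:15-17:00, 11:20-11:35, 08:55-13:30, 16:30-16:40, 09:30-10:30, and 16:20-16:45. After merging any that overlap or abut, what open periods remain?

Sort by start: 08:55–13:30, 09:30–10:30, 10:25–12:10, 11:20–11:35, 16:15–17:00, 16:20–16:45, 16:25–16:50, 16:30–16:40, 16:35–16:55.
09:30–10:30 overlaps/touches 08:55–13:30 → extend to 08:55–13:30.
10:25–12:10 overlaps/touches 08:55–13:30 → extend to 08:55–13:30.
11:20–11:35 overlaps/touches 08:55–13:30 → extend to 08:55–13:30.
16:15–17:00 is disjoint → start new block.
16:20–16:45 overlaps/touches 16:15–17:00 → extend to 16:15–17:00.
16:25–16:50 overlaps/touches 16:15–17:00 → extend to 16:15–17:00.
16:30–16:40 overlaps/touches 16:15–17:00 → extend to 16:15–17:00.
16:35–16:55 overlaps/touches 16:15–17:00 → extend to 16:15–17:00.

08:55–13:30, 16:15–17:00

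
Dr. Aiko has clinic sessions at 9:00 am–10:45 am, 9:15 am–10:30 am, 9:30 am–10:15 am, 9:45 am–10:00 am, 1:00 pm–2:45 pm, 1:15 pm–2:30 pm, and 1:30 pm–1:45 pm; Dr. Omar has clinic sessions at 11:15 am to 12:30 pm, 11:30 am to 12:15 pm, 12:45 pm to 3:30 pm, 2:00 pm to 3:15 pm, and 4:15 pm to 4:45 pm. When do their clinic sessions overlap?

1:00 pm-2:45 pm

Merge the first list: 9:00 am-10:45 am, 1:00 pm-2:45 pm.
Merge the second list: 11:15 am-12:30 pm, 12:45 pm-3:30 pm, 4:15 pm-4:45 pm.
9:00 am-10:45 am falls entirely outside B.
1:00 pm-2:45 pm overlaps B on 1:00 pm-2:45 pm.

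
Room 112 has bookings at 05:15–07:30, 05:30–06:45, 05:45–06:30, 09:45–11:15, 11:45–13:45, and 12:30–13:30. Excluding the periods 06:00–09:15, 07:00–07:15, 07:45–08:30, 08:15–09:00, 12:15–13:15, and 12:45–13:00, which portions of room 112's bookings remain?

05:15–06:00, 09:45–11:15, 11:45–12:15, 13:15–13:45

Merge the first list: 05:15–07:30, 09:45–11:15, 11:45–13:45.
Merge the second list: 06:00–09:15, 12:15–13:15.
05:15–07:30 \ B = 05:15–06:00.
09:45–11:15: nothing removed.
11:45–13:45 \ B = 11:45–12:15, 13:15–13:45.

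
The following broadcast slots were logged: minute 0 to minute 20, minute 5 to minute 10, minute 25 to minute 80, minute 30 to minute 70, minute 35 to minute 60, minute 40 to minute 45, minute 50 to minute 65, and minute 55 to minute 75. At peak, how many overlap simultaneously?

Walk the sorted start/end points keeping a running depth.
The depth first hits 5 at minute 55.

5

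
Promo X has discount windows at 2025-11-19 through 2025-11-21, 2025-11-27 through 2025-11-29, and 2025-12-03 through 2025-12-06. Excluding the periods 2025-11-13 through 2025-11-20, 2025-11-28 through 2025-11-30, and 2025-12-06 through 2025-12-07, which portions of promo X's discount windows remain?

2025-11-21 through 2025-11-21, 2025-11-27 through 2025-11-27, 2025-12-03 through 2025-12-05

2025-11-19 through 2025-11-21 \ B = 2025-11-21 through 2025-11-21.
2025-11-27 through 2025-11-29 \ B = 2025-11-27 through 2025-11-27.
2025-12-03 through 2025-12-06 \ B = 2025-12-03 through 2025-12-05.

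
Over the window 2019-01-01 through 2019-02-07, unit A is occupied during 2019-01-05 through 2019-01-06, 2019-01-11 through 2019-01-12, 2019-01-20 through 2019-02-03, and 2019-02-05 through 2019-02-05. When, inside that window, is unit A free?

The merged coverage is 2019-01-05 through 2019-01-06, 2019-01-11 through 2019-01-12, 2019-01-20 through 2019-02-03, 2019-02-05 through 2019-02-05.
Complement within 2019-01-01 through 2019-02-07: 2019-01-01 through 2019-01-04, 2019-01-07 through 2019-01-10, 2019-01-13 through 2019-01-19, 2019-02-04 through 2019-02-04, 2019-02-06 through 2019-02-07.

2019-01-01 through 2019-01-04, 2019-01-07 through 2019-01-10, 2019-01-13 through 2019-01-19, 2019-02-04 through 2019-02-04, 2019-02-06 through 2019-02-07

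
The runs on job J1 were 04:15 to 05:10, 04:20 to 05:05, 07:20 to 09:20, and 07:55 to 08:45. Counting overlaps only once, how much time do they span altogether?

2 h 55 min

Merged: 04:15–05:10, 07:20–09:20.
Lengths: 55 min + 2 h = 2 h 55 min.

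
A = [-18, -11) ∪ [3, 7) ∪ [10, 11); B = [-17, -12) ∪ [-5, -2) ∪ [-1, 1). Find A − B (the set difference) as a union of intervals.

[-18, -11) with B removed leaves [-18, -17), [-12, -11).
[3, 7) is untouched.
[10, 11) is untouched.

[-18, -17) ∪ [-12, -11) ∪ [3, 7) ∪ [10, 11)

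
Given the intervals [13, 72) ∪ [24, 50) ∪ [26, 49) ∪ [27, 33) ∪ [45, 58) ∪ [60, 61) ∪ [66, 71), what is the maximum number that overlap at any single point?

At 27, 4 of the intervals are simultaneously active.
No point has more.

4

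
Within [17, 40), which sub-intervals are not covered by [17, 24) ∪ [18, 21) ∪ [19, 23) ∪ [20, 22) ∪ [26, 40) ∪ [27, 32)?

[24, 26)

The merged coverage is [17, 24), [26, 40).
Complement within [17, 40): [24, 26).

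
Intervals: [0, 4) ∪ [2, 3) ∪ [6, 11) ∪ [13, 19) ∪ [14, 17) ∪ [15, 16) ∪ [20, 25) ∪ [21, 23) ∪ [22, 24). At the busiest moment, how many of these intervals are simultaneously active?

Sweep endpoints in order; track running count of active intervals.
Peak of 3 reached at 15.

3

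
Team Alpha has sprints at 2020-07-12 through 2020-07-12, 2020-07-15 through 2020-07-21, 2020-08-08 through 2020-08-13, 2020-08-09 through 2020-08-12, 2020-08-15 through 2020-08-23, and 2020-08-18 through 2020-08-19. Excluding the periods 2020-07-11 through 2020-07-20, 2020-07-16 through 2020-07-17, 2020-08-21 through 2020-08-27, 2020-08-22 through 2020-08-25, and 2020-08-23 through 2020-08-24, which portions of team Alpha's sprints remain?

First set merges to 2020-07-12 through 2020-07-12, 2020-07-15 through 2020-07-21, 2020-08-08 through 2020-08-13, 2020-08-15 through 2020-08-23.
Second set merges to 2020-07-11 through 2020-07-20, 2020-08-21 through 2020-08-27.
2020-07-12 through 2020-07-12: fully covered by B → removed.
2020-07-15 through 2020-07-21 minus B → 2020-07-21 through 2020-07-21.
2020-08-08 through 2020-08-13: no B overlap → unchanged.
2020-08-15 through 2020-08-23 minus B → 2020-08-15 through 2020-08-20.

2020-07-21 through 2020-07-21, 2020-08-08 through 2020-08-13, 2020-08-15 through 2020-08-20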